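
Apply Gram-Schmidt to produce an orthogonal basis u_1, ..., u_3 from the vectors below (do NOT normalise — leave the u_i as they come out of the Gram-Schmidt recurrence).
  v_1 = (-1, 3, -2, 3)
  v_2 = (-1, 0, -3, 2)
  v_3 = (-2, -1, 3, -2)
Orthogonal basis:
  u_1 = (-1, 3, -2, 3)
  u_2 = (-10/23, -39/23, -43/23, 7/23)
  u_3 = (-143/51, -4/17, 43/51, -7/51)

Apply the Gram-Schmidt recurrence
  u_1 = v_1
  u_i = v_i − Σ_{j<i} ((v_i · u_j) / (u_j · u_j)) · u_j.

Step by step this gives:
  u_1 = (-1, 3, -2, 3)
  u_2 = (-10/23, -39/23, -43/23, 7/23)
  u_3 = (-143/51, -4/17, 43/51, -7/51)

Orthogonality check:
  u_2 · u_1 = 0 (should be 0)
  u_3 · u_1 = 0 (should be 0)
  u_3 · u_2 = 0 (should be 0)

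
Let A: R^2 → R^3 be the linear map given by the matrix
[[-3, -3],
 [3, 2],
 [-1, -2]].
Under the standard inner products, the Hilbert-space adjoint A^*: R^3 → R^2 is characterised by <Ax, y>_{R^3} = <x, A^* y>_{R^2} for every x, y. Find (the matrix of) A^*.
A^* = A^T =
[[-3, 3, -1],
 [-3, 2, -2]]

For real matrices with standard dot products, the defining identity <Ax, y> = <x, A^* y> gives (Ax)^T y = x^T (A^*) y, i.e. x^T A^T y = x^T (A^*) y. Since this holds for all x, y, we must have A^* = A^T. Therefore
A^* =
[[-3, 3, -1],
 [-3, 2, -2]].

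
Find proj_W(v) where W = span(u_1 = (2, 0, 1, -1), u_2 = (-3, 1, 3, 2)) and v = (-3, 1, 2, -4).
proj_W(v) = (-64/113, 48/113, 184/113, 56/113)

Set up U = [u_1 | ... | u_2] ∈ R^(4×2). The projector onto W = col(U) is P = U (U^T U)^(-1) U^T.
Compute U^T U =
  [6, -5]
  [-5, 23],
and U^T v = (0, 8).
Solve U^T U · c = U^T v for the coefficients: c = (40/113, 48/113). The projection is proj_W(v) = U c.
Check: (v - proj_W(v)) · u_1 = 0  (should be 0).
Check: (v - proj_W(v)) · u_2 = 0  (should be 0).
Result: proj_W(v) = (-64/113, 48/113, 184/113, 56/113).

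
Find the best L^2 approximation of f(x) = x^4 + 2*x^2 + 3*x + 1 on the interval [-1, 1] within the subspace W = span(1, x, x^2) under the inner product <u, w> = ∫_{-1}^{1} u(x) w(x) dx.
g(x) = 20*x^2/7 + 3*x + 32/35

The best approximation g ∈ W is the orthogonal projection of f onto W. Writing g = a_0 + a_1 x + a_2 x^2, the coefficients solve the normal equations G · a = b where
  G_{ij} = <φ_i, φ_j> and b_i = <f, φ_i>, with φ_0 = 1, φ_1 = x, φ_2 = x^2.
G =
  [2, 0, 2/3]
  [0, 2/3, 0]
  [2/3, 0, 2/5],
b = (56/15, 2, 184/105).
Solving gives a_0 = 32/35, a_1 = 3, a_2 = 20/7, so
  g(x) = 20*x^2/7 + 3*x + 32/35.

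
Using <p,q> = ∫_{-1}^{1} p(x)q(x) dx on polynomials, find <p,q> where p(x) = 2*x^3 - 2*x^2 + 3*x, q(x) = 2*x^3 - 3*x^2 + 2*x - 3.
<p,q> = 544/35

Expand the product: p(x)·q(x) = 4*x^6 - 10*x^5 + 16*x^4 - 19*x^3 + 12*x^2 - 9*x.
∫_{-1}^{1} of each monomial x^k gives [2/(k+1) if k even, 0 if k odd]. Integrating term-by-term (or equivalently evaluating the antiderivative F(x) = 4*x^7/7 - 5*x^6/3 + 16*x^5/5 - 19*x^4/4 + 4*x^3 - 9*x^2/2 at the endpoints):
  F(1) − F(−1) = -1321/420 − (-7849/420) = 544/35.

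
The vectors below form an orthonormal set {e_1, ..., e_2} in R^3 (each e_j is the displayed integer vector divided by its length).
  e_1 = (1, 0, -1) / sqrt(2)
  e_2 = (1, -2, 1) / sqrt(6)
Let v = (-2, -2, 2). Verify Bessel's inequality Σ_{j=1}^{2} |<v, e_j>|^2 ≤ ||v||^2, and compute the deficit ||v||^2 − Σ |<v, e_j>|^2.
Σ |<v, e_j>|^2 = 32/3; ||v||^2 = 12; deficit = 4/3

Write each e_j = u_j / sqrt(<u_j, u_j>) where u_j is the displayed integer vector. Then <v, e_j> = <v, u_j> / sqrt(<u_j, u_j>), so |<v, e_j>|^2 = <v, u_j>^2 / <u_j, u_j>.
Coefficients: <v, e_1> = -4/sqrt(2), <v, e_2> = 4/sqrt(6).
Square and sum: Σ |<v, e_j>|^2 = 32/3.
Compute ||v||^2 = v·v = 12.
Deficit = 12 − 32/3 = 4/3 ≥ 0, confirming Bessel's inequality. (The deficit equals ||v − Σ <v,e_j> e_j||^2, the squared distance from v to span{e_j}.)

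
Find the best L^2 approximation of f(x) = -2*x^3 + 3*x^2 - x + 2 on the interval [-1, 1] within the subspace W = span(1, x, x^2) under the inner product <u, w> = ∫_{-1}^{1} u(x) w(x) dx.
g(x) = 3*x^2 - 11*x/5 + 2

The best approximation g ∈ W is the orthogonal projection of f onto W. Writing g = a_0 + a_1 x + a_2 x^2, the coefficients solve the normal equations G · a = b where
  G_{ij} = <φ_i, φ_j> and b_i = <f, φ_i>, with φ_0 = 1, φ_1 = x, φ_2 = x^2.
G =
  [2, 0, 2/3]
  [0, 2/3, 0]
  [2/3, 0, 2/5],
b = (6, -22/15, 38/15).
Solving gives a_0 = 2, a_1 = -11/5, a_2 = 3, so
  g(x) = 3*x^2 - 11*x/5 + 2.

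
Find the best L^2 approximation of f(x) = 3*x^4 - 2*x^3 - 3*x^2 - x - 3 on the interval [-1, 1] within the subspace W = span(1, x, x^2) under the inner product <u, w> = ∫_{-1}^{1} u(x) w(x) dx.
g(x) = -3*x^2/7 - 11*x/5 - 114/35

The best approximation g ∈ W is the orthogonal projection of f onto W. Writing g = a_0 + a_1 x + a_2 x^2, the coefficients solve the normal equations G · a = b where
  G_{ij} = <φ_i, φ_j> and b_i = <f, φ_i>, with φ_0 = 1, φ_1 = x, φ_2 = x^2.
G =
  [2, 0, 2/3]
  [0, 2/3, 0]
  [2/3, 0, 2/5],
b = (-34/5, -22/15, -82/35).
Solving gives a_0 = -114/35, a_1 = -11/5, a_2 = -3/7, so
  g(x) = -3*x^2/7 - 11*x/5 - 114/35.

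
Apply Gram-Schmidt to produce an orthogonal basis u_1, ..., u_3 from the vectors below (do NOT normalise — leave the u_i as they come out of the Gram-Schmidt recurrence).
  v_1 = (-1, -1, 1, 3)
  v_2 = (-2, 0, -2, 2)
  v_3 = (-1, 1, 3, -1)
Orthogonal basis:
  u_1 = (-1, -1, 1, 3)
  u_2 = (-3/2, 1/2, -5/2, 1/2)
  u_3 = (-2, 4/3, 4/3, -2/3)

Apply the Gram-Schmidt recurrence
  u_1 = v_1
  u_i = v_i − Σ_{j<i} ((v_i · u_j) / (u_j · u_j)) · u_j.

Step by step this gives:
  u_1 = (-1, -1, 1, 3)
  u_2 = (-3/2, 1/2, -5/2, 1/2)
  u_3 = (-2, 4/3, 4/3, -2/3)

Orthogonality check:
  u_2 · u_1 = 0 (should be 0)
  u_3 · u_1 = 0 (should be 0)
  u_3 · u_2 = 0 (should be 0)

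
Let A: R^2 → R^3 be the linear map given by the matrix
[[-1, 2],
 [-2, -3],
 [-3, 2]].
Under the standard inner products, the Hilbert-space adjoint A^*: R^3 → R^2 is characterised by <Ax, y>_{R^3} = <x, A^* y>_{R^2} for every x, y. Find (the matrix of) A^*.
A^* = A^T =
[[-1, -2, -3],
 [2, -3, 2]]

For real matrices with standard dot products, the defining identity <Ax, y> = <x, A^* y> gives (Ax)^T y = x^T (A^*) y, i.e. x^T A^T y = x^T (A^*) y. Since this holds for all x, y, we must have A^* = A^T. Therefore
A^* =
[[-1, -2, -3],
 [2, -3, 2]].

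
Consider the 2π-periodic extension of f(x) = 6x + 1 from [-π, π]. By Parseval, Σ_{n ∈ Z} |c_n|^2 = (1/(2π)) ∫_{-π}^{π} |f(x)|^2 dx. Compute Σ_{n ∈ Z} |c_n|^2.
Σ |c_n|^2 = 12π^2 + 1

Expand and integrate term by term over [-π, π]:
  ∫ (6x)^2 dx = 36·(2π^3/3); ∫ 2·6·(1)·x dx = 0 (odd integrand); ∫ 1^2 dx = 1·2π.
So (1/(2π)) ∫_{-π}^{π} (6x + 1)^2 dx = 36π^2/3 + 1 = 12π^2 + 1.
Parseval ⇒ Σ |c_n|^2 = 12π^2 + 1.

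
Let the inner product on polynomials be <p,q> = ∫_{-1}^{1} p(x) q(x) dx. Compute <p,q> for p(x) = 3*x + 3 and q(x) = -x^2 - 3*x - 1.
<p,q> = -14

Expand the product: p(x)·q(x) = -3*x^3 - 12*x^2 - 12*x - 3.
∫_{-1}^{1} of each monomial x^k gives [2/(k+1) if k even, 0 if k odd]. Integrating term-by-term (or equivalently evaluating the antiderivative F(x) = -3*x^4/4 - 4*x^3 - 6*x^2 - 3*x at the endpoints):
  F(1) − F(−1) = -55/4 − (1/4) = -14.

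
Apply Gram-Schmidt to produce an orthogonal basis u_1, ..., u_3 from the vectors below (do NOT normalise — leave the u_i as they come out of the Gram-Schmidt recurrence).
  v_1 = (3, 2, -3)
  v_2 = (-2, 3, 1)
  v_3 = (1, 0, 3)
Orthogonal basis:
  u_1 = (3, 2, -3)
  u_2 = (-35/22, 36/11, 13/22)
  u_3 = (550/299, 150/299, 50/23)

Apply the Gram-Schmidt recurrence
  u_1 = v_1
  u_i = v_i − Σ_{j<i} ((v_i · u_j) / (u_j · u_j)) · u_j.

Step by step this gives:
  u_1 = (3, 2, -3)
  u_2 = (-35/22, 36/11, 13/22)
  u_3 = (550/299, 150/299, 50/23)

Orthogonality check:
  u_2 · u_1 = 0 (should be 0)
  u_3 · u_1 = 0 (should be 0)
  u_3 · u_2 = 0 (should be 0)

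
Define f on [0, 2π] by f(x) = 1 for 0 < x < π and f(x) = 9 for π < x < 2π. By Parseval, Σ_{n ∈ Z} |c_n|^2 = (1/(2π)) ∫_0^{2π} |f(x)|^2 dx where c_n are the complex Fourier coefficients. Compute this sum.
Σ |c_n|^2 = 41

Parseval equates the L^2 energy of f (normalised by 1/(2π)) with the ℓ^2 sum of its Fourier coefficients: (1/(2π)) ∫_0^{2π} |f|^2 = Σ |c_n|^2.
Compute the left side: (1/(2π)) [∫_0^π 1^2 dx + ∫_π^{2π} 9^2 dx] = (1/(2π)) · (1π + 81π) = (1 + 81)/2 = 41.
So Σ_{n ∈ Z} |c_n|^2 = 41.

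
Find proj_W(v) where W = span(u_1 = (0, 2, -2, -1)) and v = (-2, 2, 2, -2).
proj_W(v) = (0, 4/9, -4/9, -2/9)

Set up U = [u_1 | ... | u_1] ∈ R^(4×1). The projector onto W = col(U) is P = U (U^T U)^(-1) U^T.
Compute U^T U =
  [9],
and U^T v = (2).
Solve U^T U · c = U^T v for the coefficients: c = (2/9). The projection is proj_W(v) = U c.
Check: (v - proj_W(v)) · u_1 = 0  (should be 0).
Result: proj_W(v) = (0, 4/9, -4/9, -2/9).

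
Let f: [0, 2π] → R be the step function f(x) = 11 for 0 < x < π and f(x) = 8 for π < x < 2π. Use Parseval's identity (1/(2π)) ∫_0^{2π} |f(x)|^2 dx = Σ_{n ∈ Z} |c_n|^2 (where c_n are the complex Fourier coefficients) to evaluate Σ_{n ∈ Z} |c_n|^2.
Σ |c_n|^2 = 185/2

Parseval equates the L^2 energy of f (normalised by 1/(2π)) with the ℓ^2 sum of its Fourier coefficients: (1/(2π)) ∫_0^{2π} |f|^2 = Σ |c_n|^2.
Compute the left side: (1/(2π)) [∫_0^π 11^2 dx + ∫_π^{2π} 8^2 dx] = (1/(2π)) · (121π + 64π) = (121 + 64)/2 = 185/2.
So Σ_{n ∈ Z} |c_n|^2 = 185/2.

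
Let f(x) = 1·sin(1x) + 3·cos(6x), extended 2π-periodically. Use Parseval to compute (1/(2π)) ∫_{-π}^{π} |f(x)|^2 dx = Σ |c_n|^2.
Σ |c_n|^2 = 5

Expand |f|^2 and use orthogonality of {sin(nx), cos(mx)} on [-π, π]:
  ∫_{-π}^{π} sin(nx)^2 dx = π, ∫ cos(mx)^2 dx = π, and cross terms integrate to 0.
So ∫_{-π}^{π} f(x)^2 dx = 1^2 · π + 3^2 · π = (1 + 9)π.
Divide by 2π: (1 + 9)/2 = 5.
By Parseval, this equals Σ |c_n|^2.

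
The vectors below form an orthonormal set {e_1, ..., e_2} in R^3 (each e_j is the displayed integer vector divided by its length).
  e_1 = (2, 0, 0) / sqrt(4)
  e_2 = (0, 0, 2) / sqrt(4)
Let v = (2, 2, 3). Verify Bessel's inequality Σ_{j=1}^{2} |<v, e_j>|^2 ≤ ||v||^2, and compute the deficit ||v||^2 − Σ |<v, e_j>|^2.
Σ |<v, e_j>|^2 = 13; ||v||^2 = 17; deficit = 4

Write each e_j = u_j / sqrt(<u_j, u_j>) where u_j is the displayed integer vector. Then <v, e_j> = <v, u_j> / sqrt(<u_j, u_j>), so |<v, e_j>|^2 = <v, u_j>^2 / <u_j, u_j>.
Coefficients: <v, e_1> = 4/sqrt(4), <v, e_2> = 6/sqrt(4).
Square and sum: Σ |<v, e_j>|^2 = 13.
Compute ||v||^2 = v·v = 17.
Deficit = 17 − 13 = 4 ≥ 0, confirming Bessel's inequality. (The deficit equals ||v − Σ <v,e_j> e_j||^2, the squared distance from v to span{e_j}.)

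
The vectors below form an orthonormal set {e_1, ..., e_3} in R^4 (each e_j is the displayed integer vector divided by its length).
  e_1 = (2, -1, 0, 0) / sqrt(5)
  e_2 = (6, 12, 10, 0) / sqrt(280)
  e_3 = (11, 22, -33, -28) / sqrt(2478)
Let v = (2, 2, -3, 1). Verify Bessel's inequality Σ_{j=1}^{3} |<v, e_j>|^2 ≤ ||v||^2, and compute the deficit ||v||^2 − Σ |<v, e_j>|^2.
Σ |<v, e_j>|^2 = 1505/177; ||v||^2 = 18; deficit = 1681/177

Write each e_j = u_j / sqrt(<u_j, u_j>) where u_j is the displayed integer vector. Then <v, e_j> = <v, u_j> / sqrt(<u_j, u_j>), so |<v, e_j>|^2 = <v, u_j>^2 / <u_j, u_j>.
Coefficients: <v, e_1> = 2/sqrt(5), <v, e_2> = 6/sqrt(280), <v, e_3> = 137/sqrt(2478).
Square and sum: Σ |<v, e_j>|^2 = 1505/177.
Compute ||v||^2 = v·v = 18.
Deficit = 18 − 1505/177 = 1681/177 ≥ 0, confirming Bessel's inequality. (The deficit equals ||v − Σ <v,e_j> e_j||^2, the squared distance from v to span{e_j}.)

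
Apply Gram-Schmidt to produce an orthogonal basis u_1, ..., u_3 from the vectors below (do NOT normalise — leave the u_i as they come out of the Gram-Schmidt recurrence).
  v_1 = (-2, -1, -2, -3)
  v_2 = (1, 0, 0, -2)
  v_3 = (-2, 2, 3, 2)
Orthogonal basis:
  u_1 = (-2, -1, -2, -3)
  u_2 = (13/9, 2/9, 4/9, -4/3)
  u_3 = (-66/37, 61/37, 85/37, -33/37)

Apply the Gram-Schmidt recurrence
  u_1 = v_1
  u_i = v_i − Σ_{j<i} ((v_i · u_j) / (u_j · u_j)) · u_j.

Step by step this gives:
  u_1 = (-2, -1, -2, -3)
  u_2 = (13/9, 2/9, 4/9, -4/3)
  u_3 = (-66/37, 61/37, 85/37, -33/37)

Orthogonality check:
  u_2 · u_1 = 0 (should be 0)
  u_3 · u_1 = 0 (should be 0)
  u_3 · u_2 = 0 (should be 0)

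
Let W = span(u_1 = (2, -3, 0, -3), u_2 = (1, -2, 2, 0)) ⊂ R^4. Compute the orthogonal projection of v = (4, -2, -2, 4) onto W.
proj_W(v) = (22/67, -51/67, 72/67, 21/67)

Set up U = [u_1 | ... | u_2] ∈ R^(4×2). The projector onto W = col(U) is P = U (U^T U)^(-1) U^T.
Compute U^T U =
  [22, 8]
  [8, 9],
and U^T v = (2, 4).
Solve U^T U · c = U^T v for the coefficients: c = (-7/67, 36/67). The projection is proj_W(v) = U c.
Check: (v - proj_W(v)) · u_1 = 0  (should be 0).
Check: (v - proj_W(v)) · u_2 = 0  (should be 0).
Result: proj_W(v) = (22/67, -51/67, 72/67, 21/67).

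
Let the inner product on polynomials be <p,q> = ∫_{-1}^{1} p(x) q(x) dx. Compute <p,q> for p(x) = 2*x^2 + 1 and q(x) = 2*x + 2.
<p,q> = 20/3

Expand the product: p(x)·q(x) = 4*x^3 + 4*x^2 + 2*x + 2.
∫_{-1}^{1} of each monomial x^k gives [2/(k+1) if k even, 0 if k odd]. Integrating term-by-term (or equivalently evaluating the antiderivative F(x) = x^4 + 4*x^3/3 + x^2 + 2*x at the endpoints):
  F(1) − F(−1) = 16/3 − (-4/3) = 20/3.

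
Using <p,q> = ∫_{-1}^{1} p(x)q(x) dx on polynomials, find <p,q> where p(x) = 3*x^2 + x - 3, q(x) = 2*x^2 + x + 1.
<p,q> = -74/15

Expand the product: p(x)·q(x) = 6*x^4 + 5*x^3 - 2*x^2 - 2*x - 3.
∫_{-1}^{1} of each monomial x^k gives [2/(k+1) if k even, 0 if k odd]. Integrating term-by-term (or equivalently evaluating the antiderivative F(x) = 6*x^5/5 + 5*x^4/4 - 2*x^3/3 - x^2 - 3*x at the endpoints):
  F(1) − F(−1) = -133/60 − (163/60) = -74/15.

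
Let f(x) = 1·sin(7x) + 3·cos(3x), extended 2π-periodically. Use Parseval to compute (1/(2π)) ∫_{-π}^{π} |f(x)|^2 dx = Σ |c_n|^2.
Σ |c_n|^2 = 5

Expand |f|^2 and use orthogonality of {sin(nx), cos(mx)} on [-π, π]:
  ∫_{-π}^{π} sin(nx)^2 dx = π, ∫ cos(mx)^2 dx = π, and cross terms integrate to 0.
So ∫_{-π}^{π} f(x)^2 dx = 1^2 · π + 3^2 · π = (1 + 9)π.
Divide by 2π: (1 + 9)/2 = 5.
By Parseval, this equals Σ |c_n|^2.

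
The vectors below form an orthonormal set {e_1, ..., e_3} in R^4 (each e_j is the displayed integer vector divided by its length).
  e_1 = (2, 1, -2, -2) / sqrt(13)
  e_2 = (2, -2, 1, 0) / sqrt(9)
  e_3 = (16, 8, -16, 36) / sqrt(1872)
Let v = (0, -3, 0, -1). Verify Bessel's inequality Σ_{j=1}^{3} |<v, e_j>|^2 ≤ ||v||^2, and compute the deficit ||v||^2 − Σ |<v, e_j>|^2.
Σ |<v, e_j>|^2 = 6; ||v||^2 = 10; deficit = 4

Write each e_j = u_j / sqrt(<u_j, u_j>) where u_j is the displayed integer vector. Then <v, e_j> = <v, u_j> / sqrt(<u_j, u_j>), so |<v, e_j>|^2 = <v, u_j>^2 / <u_j, u_j>.
Coefficients: <v, e_1> = -1/sqrt(13), <v, e_2> = 6/sqrt(9), <v, e_3> = -60/sqrt(1872).
Square and sum: Σ |<v, e_j>|^2 = 6.
Compute ||v||^2 = v·v = 10.
Deficit = 10 − 6 = 4 ≥ 0, confirming Bessel's inequality. (The deficit equals ||v − Σ <v,e_j> e_j||^2, the squared distance from v to span{e_j}.)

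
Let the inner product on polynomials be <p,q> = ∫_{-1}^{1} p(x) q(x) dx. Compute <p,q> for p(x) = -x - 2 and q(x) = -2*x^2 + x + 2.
<p,q> = -6

Expand the product: p(x)·q(x) = 2*x^3 + 3*x^2 - 4*x - 4.
∫_{-1}^{1} of each monomial x^k gives [2/(k+1) if k even, 0 if k odd]. Integrating term-by-term (or equivalently evaluating the antiderivative F(x) = x^4/2 + x^3 - 2*x^2 - 4*x at the endpoints):
  F(1) − F(−1) = -9/2 − (3/2) = -6.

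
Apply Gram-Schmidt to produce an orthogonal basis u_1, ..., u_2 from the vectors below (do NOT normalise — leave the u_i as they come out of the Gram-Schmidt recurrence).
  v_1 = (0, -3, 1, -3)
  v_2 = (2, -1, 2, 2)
Orthogonal basis:
  u_1 = (0, -3, 1, -3)
  u_2 = (2, -22/19, 39/19, 35/19)

Apply the Gram-Schmidt recurrence
  u_1 = v_1
  u_i = v_i − Σ_{j<i} ((v_i · u_j) / (u_j · u_j)) · u_j.

Step by step this gives:
  u_1 = (0, -3, 1, -3)
  u_2 = (2, -22/19, 39/19, 35/19)

Orthogonality check:
  u_2 · u_1 = 0 (should be 0)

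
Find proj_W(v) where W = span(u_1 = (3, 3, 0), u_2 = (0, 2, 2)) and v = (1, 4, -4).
proj_W(v) = (10/3, 5/3, -5/3)

Set up U = [u_1 | ... | u_2] ∈ R^(3×2). The projector onto W = col(U) is P = U (U^T U)^(-1) U^T.
Compute U^T U =
  [18, 6]
  [6, 8],
and U^T v = (15, 0).
Solve U^T U · c = U^T v for the coefficients: c = (10/9, -5/6). The projection is proj_W(v) = U c.
Check: (v - proj_W(v)) · u_1 = 0  (should be 0).
Check: (v - proj_W(v)) · u_2 = 0  (should be 0).
Result: proj_W(v) = (10/3, 5/3, -5/3).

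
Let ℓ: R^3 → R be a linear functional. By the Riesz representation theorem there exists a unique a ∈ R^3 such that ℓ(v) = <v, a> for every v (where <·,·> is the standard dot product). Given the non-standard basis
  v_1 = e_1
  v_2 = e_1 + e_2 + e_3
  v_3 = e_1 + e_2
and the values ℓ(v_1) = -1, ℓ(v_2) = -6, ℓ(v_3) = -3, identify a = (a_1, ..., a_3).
a = (-1, -2, -3)

Write a = (a_1, ..., a_3) in the standard basis. For each basis vector v_i, ℓ(v_i) = <v_i, a> is a linear equation in the a_j's. Collect the n equations into a matrix system V a = ℓ, where row i of V is v_i (expressed in the standard basis). Since V is invertible (lower-triangular with 1s on the diagonal, up to permutation), solve by back-substitution:
  V =
[[1, 0, 0],
 [1, 1, 1],
 [1, 1, 0]]
  V a = (-1, -6, -3)
Solving gives a = (-1, -2, -3).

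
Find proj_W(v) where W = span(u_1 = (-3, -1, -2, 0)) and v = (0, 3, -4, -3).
proj_W(v) = (-15/14, -5/14, -5/7, 0)

Set up U = [u_1 | ... | u_1] ∈ R^(4×1). The projector onto W = col(U) is P = U (U^T U)^(-1) U^T.
Compute U^T U =
  [14],
and U^T v = (5).
Solve U^T U · c = U^T v for the coefficients: c = (5/14). The projection is proj_W(v) = U c.
Check: (v - proj_W(v)) · u_1 = 0  (should be 0).
Result: proj_W(v) = (-15/14, -5/14, -5/7, 0).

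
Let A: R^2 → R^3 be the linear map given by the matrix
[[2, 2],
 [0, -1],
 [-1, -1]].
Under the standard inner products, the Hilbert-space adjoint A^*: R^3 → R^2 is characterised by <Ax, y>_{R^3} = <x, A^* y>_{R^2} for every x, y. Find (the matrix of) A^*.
A^* = A^T =
[[2, 0, -1],
 [2, -1, -1]]

For real matrices with standard dot products, the defining identity <Ax, y> = <x, A^* y> gives (Ax)^T y = x^T (A^*) y, i.e. x^T A^T y = x^T (A^*) y. Since this holds for all x, y, we must have A^* = A^T. Therefore
A^* =
[[2, 0, -1],
 [2, -1, -1]].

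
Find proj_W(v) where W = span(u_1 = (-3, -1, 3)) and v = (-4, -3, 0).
proj_W(v) = (-45/19, -15/19, 45/19)

Set up U = [u_1 | ... | u_1] ∈ R^(3×1). The projector onto W = col(U) is P = U (U^T U)^(-1) U^T.
Compute U^T U =
  [19],
and U^T v = (15).
Solve U^T U · c = U^T v for the coefficients: c = (15/19). The projection is proj_W(v) = U c.
Check: (v - proj_W(v)) · u_1 = 0  (should be 0).
Result: proj_W(v) = (-45/19, -15/19, 45/19).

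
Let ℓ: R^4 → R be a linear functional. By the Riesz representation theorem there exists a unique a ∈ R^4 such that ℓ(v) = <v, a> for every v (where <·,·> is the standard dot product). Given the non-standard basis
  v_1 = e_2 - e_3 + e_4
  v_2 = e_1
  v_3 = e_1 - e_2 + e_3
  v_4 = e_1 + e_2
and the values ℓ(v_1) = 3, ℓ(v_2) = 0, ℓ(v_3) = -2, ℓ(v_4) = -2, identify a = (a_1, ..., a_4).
a = (0, -2, -4, 1)

Write a = (a_1, ..., a_4) in the standard basis. For each basis vector v_i, ℓ(v_i) = <v_i, a> is a linear equation in the a_j's. Collect the n equations into a matrix system V a = ℓ, where row i of V is v_i (expressed in the standard basis). Since V is invertible (lower-triangular with 1s on the diagonal, up to permutation), solve by back-substitution:
  V =
[[0, 1, -1, 1],
 [1, 0, 0, 0],
 [1, -1, 1, 0],
 [1, 1, 0, 0]]
  V a = (3, 0, -2, -2)
Solving gives a = (0, -2, -4, 1).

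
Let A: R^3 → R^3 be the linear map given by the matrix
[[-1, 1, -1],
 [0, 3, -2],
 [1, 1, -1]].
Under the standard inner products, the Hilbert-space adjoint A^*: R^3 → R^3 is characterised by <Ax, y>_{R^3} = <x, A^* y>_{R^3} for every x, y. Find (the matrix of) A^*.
A^* = A^T =
[[-1, 0, 1],
 [1, 3, 1],
 [-1, -2, -1]]

For real matrices with standard dot products, the defining identity <Ax, y> = <x, A^* y> gives (Ax)^T y = x^T (A^*) y, i.e. x^T A^T y = x^T (A^*) y. Since this holds for all x, y, we must have A^* = A^T. Therefore
A^* =
[[-1, 0, 1],
 [1, 3, 1],
 [-1, -2, -1]].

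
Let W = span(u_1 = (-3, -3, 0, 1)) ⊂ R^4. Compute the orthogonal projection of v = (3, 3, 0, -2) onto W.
proj_W(v) = (60/19, 60/19, 0, -20/19)

Set up U = [u_1 | ... | u_1] ∈ R^(4×1). The projector onto W = col(U) is P = U (U^T U)^(-1) U^T.
Compute U^T U =
  [19],
and U^T v = (-20).
Solve U^T U · c = U^T v for the coefficients: c = (-20/19). The projection is proj_W(v) = U c.
Check: (v - proj_W(v)) · u_1 = 0  (should be 0).
Result: proj_W(v) = (60/19, 60/19, 0, -20/19).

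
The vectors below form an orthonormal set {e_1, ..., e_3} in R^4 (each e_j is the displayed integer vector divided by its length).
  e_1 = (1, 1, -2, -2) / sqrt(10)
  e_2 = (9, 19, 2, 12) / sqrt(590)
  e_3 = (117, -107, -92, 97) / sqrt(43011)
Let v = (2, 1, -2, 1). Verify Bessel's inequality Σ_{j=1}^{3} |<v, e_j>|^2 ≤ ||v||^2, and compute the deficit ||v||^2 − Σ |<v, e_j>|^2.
Σ |<v, e_j>|^2 = 794/81; ||v||^2 = 10; deficit = 16/81

Write each e_j = u_j / sqrt(<u_j, u_j>) where u_j is the displayed integer vector. Then <v, e_j> = <v, u_j> / sqrt(<u_j, u_j>), so |<v, e_j>|^2 = <v, u_j>^2 / <u_j, u_j>.
Coefficients: <v, e_1> = 5/sqrt(10), <v, e_2> = 45/sqrt(590), <v, e_3> = 408/sqrt(43011).
Square and sum: Σ |<v, e_j>|^2 = 794/81.
Compute ||v||^2 = v·v = 10.
Deficit = 10 − 794/81 = 16/81 ≥ 0, confirming Bessel's inequality. (The deficit equals ||v − Σ <v,e_j> e_j||^2, the squared distance from v to span{e_j}.)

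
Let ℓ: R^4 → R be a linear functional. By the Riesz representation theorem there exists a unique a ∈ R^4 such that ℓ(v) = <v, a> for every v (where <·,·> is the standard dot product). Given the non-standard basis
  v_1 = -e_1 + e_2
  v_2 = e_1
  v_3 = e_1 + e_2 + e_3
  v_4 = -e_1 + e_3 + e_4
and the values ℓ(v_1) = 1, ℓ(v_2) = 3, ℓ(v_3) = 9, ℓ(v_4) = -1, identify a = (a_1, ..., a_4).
a = (3, 4, 2, 0)

Write a = (a_1, ..., a_4) in the standard basis. For each basis vector v_i, ℓ(v_i) = <v_i, a> is a linear equation in the a_j's. Collect the n equations into a matrix system V a = ℓ, where row i of V is v_i (expressed in the standard basis). Since V is invertible (lower-triangular with 1s on the diagonal, up to permutation), solve by back-substitution:
  V =
[[-1, 1, 0, 0],
 [1, 0, 0, 0],
 [1, 1, 1, 0],
 [-1, 0, 1, 1]]
  V a = (1, 3, 9, -1)
Solving gives a = (3, 4, 2, 0).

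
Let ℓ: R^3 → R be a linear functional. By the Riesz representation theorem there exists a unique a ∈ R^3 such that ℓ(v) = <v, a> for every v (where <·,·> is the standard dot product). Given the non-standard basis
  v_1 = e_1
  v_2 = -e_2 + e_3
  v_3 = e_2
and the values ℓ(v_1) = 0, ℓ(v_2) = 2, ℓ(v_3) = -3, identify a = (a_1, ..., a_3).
a = (0, -3, -1)

Write a = (a_1, ..., a_3) in the standard basis. For each basis vector v_i, ℓ(v_i) = <v_i, a> is a linear equation in the a_j's. Collect the n equations into a matrix system V a = ℓ, where row i of V is v_i (expressed in the standard basis). Since V is invertible (lower-triangular with 1s on the diagonal, up to permutation), solve by back-substitution:
  V =
[[1, 0, 0],
 [0, -1, 1],
 [0, 1, 0]]
  V a = (0, 2, -3)
Solving gives a = (0, -3, -1).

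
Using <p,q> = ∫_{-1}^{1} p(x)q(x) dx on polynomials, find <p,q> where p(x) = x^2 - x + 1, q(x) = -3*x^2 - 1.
<p,q> = -88/15

Expand the product: p(x)·q(x) = -3*x^4 + 3*x^3 - 4*x^2 + x - 1.
∫_{-1}^{1} of each monomial x^k gives [2/(k+1) if k even, 0 if k odd]. Integrating term-by-term (or equivalently evaluating the antiderivative F(x) = -3*x^5/5 + 3*x^4/4 - 4*x^3/3 + x^2/2 - x at the endpoints):
  F(1) − F(−1) = -101/60 − (251/60) = -88/15.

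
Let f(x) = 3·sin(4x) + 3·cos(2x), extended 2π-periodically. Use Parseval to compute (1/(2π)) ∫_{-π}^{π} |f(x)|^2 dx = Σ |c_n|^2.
Σ |c_n|^2 = 9

Expand |f|^2 and use orthogonality of {sin(nx), cos(mx)} on [-π, π]:
  ∫_{-π}^{π} sin(nx)^2 dx = π, ∫ cos(mx)^2 dx = π, and cross terms integrate to 0.
So ∫_{-π}^{π} f(x)^2 dx = 3^2 · π + 3^2 · π = (9 + 9)π.
Divide by 2π: (9 + 9)/2 = 9.
By Parseval, this equals Σ |c_n|^2.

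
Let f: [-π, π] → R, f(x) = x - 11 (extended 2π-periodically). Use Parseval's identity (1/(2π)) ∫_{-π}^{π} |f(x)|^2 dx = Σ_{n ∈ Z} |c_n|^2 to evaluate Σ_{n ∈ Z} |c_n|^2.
Σ |c_n|^2 = π^2/3 + 121

Expand and integrate term by term over [-π, π]:
  ∫ (x)^2 dx = 1·(2π^3/3); ∫ 2·1·(-11)·x dx = 0 (odd integrand); ∫ (-11)^2 dx = 121·2π.
So (1/(2π)) ∫_{-π}^{π} (x - 11)^2 dx = 1π^2/3 + 121 = π^2/3 + 121.
Parseval ⇒ Σ |c_n|^2 = π^2/3 + 121.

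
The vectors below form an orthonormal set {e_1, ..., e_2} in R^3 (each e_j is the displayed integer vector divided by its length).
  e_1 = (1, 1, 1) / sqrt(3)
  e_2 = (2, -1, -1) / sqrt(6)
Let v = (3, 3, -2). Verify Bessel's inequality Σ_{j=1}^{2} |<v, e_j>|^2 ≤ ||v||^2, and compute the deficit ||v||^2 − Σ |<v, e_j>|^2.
Σ |<v, e_j>|^2 = 19/2; ||v||^2 = 22; deficit = 25/2

Write each e_j = u_j / sqrt(<u_j, u_j>) where u_j is the displayed integer vector. Then <v, e_j> = <v, u_j> / sqrt(<u_j, u_j>), so |<v, e_j>|^2 = <v, u_j>^2 / <u_j, u_j>.
Coefficients: <v, e_1> = 4/sqrt(3), <v, e_2> = 5/sqrt(6).
Square and sum: Σ |<v, e_j>|^2 = 19/2.
Compute ||v||^2 = v·v = 22.
Deficit = 22 − 19/2 = 25/2 ≥ 0, confirming Bessel's inequality. (The deficit equals ||v − Σ <v,e_j> e_j||^2, the squared distance from v to span{e_j}.)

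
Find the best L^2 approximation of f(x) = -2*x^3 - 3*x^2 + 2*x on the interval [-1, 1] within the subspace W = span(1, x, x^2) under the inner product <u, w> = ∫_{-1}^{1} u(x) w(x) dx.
g(x) = -3*x^2 + 4*x/5

The best approximation g ∈ W is the orthogonal projection of f onto W. Writing g = a_0 + a_1 x + a_2 x^2, the coefficients solve the normal equations G · a = b where
  G_{ij} = <φ_i, φ_j> and b_i = <f, φ_i>, with φ_0 = 1, φ_1 = x, φ_2 = x^2.
G =
  [2, 0, 2/3]
  [0, 2/3, 0]
  [2/3, 0, 2/5],
b = (-2, 8/15, -6/5).
Solving gives a_0 = 0, a_1 = 4/5, a_2 = -3, so
  g(x) = -3*x^2 + 4*x/5.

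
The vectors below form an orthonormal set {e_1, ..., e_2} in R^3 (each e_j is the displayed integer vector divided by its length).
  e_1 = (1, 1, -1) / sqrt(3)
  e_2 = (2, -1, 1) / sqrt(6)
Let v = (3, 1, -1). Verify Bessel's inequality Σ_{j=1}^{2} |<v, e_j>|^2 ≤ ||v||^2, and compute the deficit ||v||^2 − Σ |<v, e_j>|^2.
Σ |<v, e_j>|^2 = 11; ||v||^2 = 11; deficit = 0

Write each e_j = u_j / sqrt(<u_j, u_j>) where u_j is the displayed integer vector. Then <v, e_j> = <v, u_j> / sqrt(<u_j, u_j>), so |<v, e_j>|^2 = <v, u_j>^2 / <u_j, u_j>.
Coefficients: <v, e_1> = 5/sqrt(3), <v, e_2> = 4/sqrt(6).
Square and sum: Σ |<v, e_j>|^2 = 11.
Compute ||v||^2 = v·v = 11.
Deficit = 11 − 11 = 0 ≥ 0, confirming Bessel's inequality. (The deficit equals ||v − Σ <v,e_j> e_j||^2, the squared distance from v to span{e_j}.)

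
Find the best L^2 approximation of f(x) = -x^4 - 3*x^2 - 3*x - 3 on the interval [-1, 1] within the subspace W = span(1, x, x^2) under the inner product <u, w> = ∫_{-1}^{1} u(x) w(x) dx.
g(x) = -27*x^2/7 - 3*x - 102/35

The best approximation g ∈ W is the orthogonal projection of f onto W. Writing g = a_0 + a_1 x + a_2 x^2, the coefficients solve the normal equations G · a = b where
  G_{ij} = <φ_i, φ_j> and b_i = <f, φ_i>, with φ_0 = 1, φ_1 = x, φ_2 = x^2.
G =
  [2, 0, 2/3]
  [0, 2/3, 0]
  [2/3, 0, 2/5],
b = (-42/5, -2, -122/35).
Solving gives a_0 = -102/35, a_1 = -3, a_2 = -27/7, so
  g(x) = -27*x^2/7 - 3*x - 102/35.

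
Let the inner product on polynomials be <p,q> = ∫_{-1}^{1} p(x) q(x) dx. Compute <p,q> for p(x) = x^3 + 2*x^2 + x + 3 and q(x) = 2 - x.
<p,q> = 68/5

Expand the product: p(x)·q(x) = -x^4 + 3*x^2 - x + 6.
∫_{-1}^{1} of each monomial x^k gives [2/(k+1) if k even, 0 if k odd]. Integrating term-by-term (or equivalently evaluating the antiderivative F(x) = -x^5/5 + x^3 - x^2/2 + 6*x at the endpoints):
  F(1) − F(−1) = 63/10 − (-73/10) = 68/5.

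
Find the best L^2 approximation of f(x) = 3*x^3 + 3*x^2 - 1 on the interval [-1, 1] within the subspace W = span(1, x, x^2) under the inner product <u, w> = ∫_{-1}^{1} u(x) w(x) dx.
g(x) = 3*x^2 + 9*x/5 - 1

The best approximation g ∈ W is the orthogonal projection of f onto W. Writing g = a_0 + a_1 x + a_2 x^2, the coefficients solve the normal equations G · a = b where
  G_{ij} = <φ_i, φ_j> and b_i = <f, φ_i>, with φ_0 = 1, φ_1 = x, φ_2 = x^2.
G =
  [2, 0, 2/3]
  [0, 2/3, 0]
  [2/3, 0, 2/5],
b = (0, 6/5, 8/15).
Solving gives a_0 = -1, a_1 = 9/5, a_2 = 3, so
  g(x) = 3*x^2 + 9*x/5 - 1.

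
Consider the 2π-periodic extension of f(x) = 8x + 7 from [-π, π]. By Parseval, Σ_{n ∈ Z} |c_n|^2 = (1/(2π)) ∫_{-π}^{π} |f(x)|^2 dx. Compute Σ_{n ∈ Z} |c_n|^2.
Σ |c_n|^2 = 64π^2/3 + 49

Expand and integrate term by term over [-π, π]:
  ∫ (8x)^2 dx = 64·(2π^3/3); ∫ 2·8·(7)·x dx = 0 (odd integrand); ∫ 7^2 dx = 49·2π.
So (1/(2π)) ∫_{-π}^{π} (8x + 7)^2 dx = 64π^2/3 + 49 = 64π^2/3 + 49.
Parseval ⇒ Σ |c_n|^2 = 64π^2/3 + 49.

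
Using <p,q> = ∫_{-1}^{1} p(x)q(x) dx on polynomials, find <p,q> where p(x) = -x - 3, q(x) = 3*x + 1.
<p,q> = -8

Expand the product: p(x)·q(x) = -3*x^2 - 10*x - 3.
∫_{-1}^{1} of each monomial x^k gives [2/(k+1) if k even, 0 if k odd]. Integrating term-by-term (or equivalently evaluating the antiderivative F(x) = -x^3 - 5*x^2 - 3*x at the endpoints):
  F(1) − F(−1) = -9 − (-1) = -8.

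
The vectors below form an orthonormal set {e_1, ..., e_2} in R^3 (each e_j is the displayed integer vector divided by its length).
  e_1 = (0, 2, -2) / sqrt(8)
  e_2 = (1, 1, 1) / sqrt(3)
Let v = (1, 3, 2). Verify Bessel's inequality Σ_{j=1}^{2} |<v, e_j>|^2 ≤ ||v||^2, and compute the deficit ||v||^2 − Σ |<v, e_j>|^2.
Σ |<v, e_j>|^2 = 25/2; ||v||^2 = 14; deficit = 3/2

Write each e_j = u_j / sqrt(<u_j, u_j>) where u_j is the displayed integer vector. Then <v, e_j> = <v, u_j> / sqrt(<u_j, u_j>), so |<v, e_j>|^2 = <v, u_j>^2 / <u_j, u_j>.
Coefficients: <v, e_1> = 2/sqrt(8), <v, e_2> = 6/sqrt(3).
Square and sum: Σ |<v, e_j>|^2 = 25/2.
Compute ||v||^2 = v·v = 14.
Deficit = 14 − 25/2 = 3/2 ≥ 0, confirming Bessel's inequality. (The deficit equals ||v − Σ <v,e_j> e_j||^2, the squared distance from v to span{e_j}.)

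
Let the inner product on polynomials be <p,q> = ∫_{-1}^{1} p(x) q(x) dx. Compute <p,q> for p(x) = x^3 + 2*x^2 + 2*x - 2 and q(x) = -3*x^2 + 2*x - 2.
<p,q> = 52/5

Expand the product: p(x)·q(x) = -3*x^5 - 4*x^4 - 4*x^3 + 6*x^2 - 8*x + 4.
∫_{-1}^{1} of each monomial x^k gives [2/(k+1) if k even, 0 if k odd]. Integrating term-by-term (or equivalently evaluating the antiderivative F(x) = -x^6/2 - 4*x^5/5 - x^4 + 2*x^3 - 4*x^2 + 4*x at the endpoints):
  F(1) − F(−1) = -3/10 − (-107/10) = 52/5.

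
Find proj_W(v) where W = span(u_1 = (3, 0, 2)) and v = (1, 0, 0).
proj_W(v) = (9/13, 0, 6/13)

Set up U = [u_1 | ... | u_1] ∈ R^(3×1). The projector onto W = col(U) is P = U (U^T U)^(-1) U^T.
Compute U^T U =
  [13],
and U^T v = (3).
Solve U^T U · c = U^T v for the coefficients: c = (3/13). The projection is proj_W(v) = U c.
Check: (v - proj_W(v)) · u_1 = 0  (should be 0).
Result: proj_W(v) = (9/13, 0, 6/13).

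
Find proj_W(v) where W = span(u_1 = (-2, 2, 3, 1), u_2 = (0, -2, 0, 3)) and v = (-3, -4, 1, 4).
proj_W(v) = (-170/233, -560/233, 255/233, 1180/233)

Set up U = [u_1 | ... | u_2] ∈ R^(4×2). The projector onto W = col(U) is P = U (U^T U)^(-1) U^T.
Compute U^T U =
  [18, -1]
  [-1, 13],
and U^T v = (5, 20).
Solve U^T U · c = U^T v for the coefficients: c = (85/233, 365/233). The projection is proj_W(v) = U c.
Check: (v - proj_W(v)) · u_1 = 0  (should be 0).
Check: (v - proj_W(v)) · u_2 = 0  (should be 0).
Result: proj_W(v) = (-170/233, -560/233, 255/233, 1180/233).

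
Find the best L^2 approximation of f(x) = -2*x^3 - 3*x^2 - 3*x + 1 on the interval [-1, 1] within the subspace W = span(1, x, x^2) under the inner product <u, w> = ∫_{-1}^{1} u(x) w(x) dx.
g(x) = -3*x^2 - 21*x/5 + 1

The best approximation g ∈ W is the orthogonal projection of f onto W. Writing g = a_0 + a_1 x + a_2 x^2, the coefficients solve the normal equations G · a = b where
  G_{ij} = <φ_i, φ_j> and b_i = <f, φ_i>, with φ_0 = 1, φ_1 = x, φ_2 = x^2.
G =
  [2, 0, 2/3]
  [0, 2/3, 0]
  [2/3, 0, 2/5],
b = (0, -14/5, -8/15).
Solving gives a_0 = 1, a_1 = -21/5, a_2 = -3, so
  g(x) = -3*x^2 - 21*x/5 + 1.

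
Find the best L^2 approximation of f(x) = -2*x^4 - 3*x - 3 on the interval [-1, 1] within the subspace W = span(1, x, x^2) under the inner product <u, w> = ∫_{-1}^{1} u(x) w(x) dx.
g(x) = -12*x^2/7 - 3*x - 99/35

The best approximation g ∈ W is the orthogonal projection of f onto W. Writing g = a_0 + a_1 x + a_2 x^2, the coefficients solve the normal equations G · a = b where
  G_{ij} = <φ_i, φ_j> and b_i = <f, φ_i>, with φ_0 = 1, φ_1 = x, φ_2 = x^2.
G =
  [2, 0, 2/3]
  [0, 2/3, 0]
  [2/3, 0, 2/5],
b = (-34/5, -2, -18/7).
Solving gives a_0 = -99/35, a_1 = -3, a_2 = -12/7, so
  g(x) = -12*x^2/7 - 3*x - 99/35.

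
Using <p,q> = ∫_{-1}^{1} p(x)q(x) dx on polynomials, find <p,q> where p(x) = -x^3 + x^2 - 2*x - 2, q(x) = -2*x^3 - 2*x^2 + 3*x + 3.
<p,q> = -1172/105

Expand the product: p(x)·q(x) = 2*x^6 - x^4 + 8*x^3 + x^2 - 12*x - 6.
∫_{-1}^{1} of each monomial x^k gives [2/(k+1) if k even, 0 if k odd]. Integrating term-by-term (or equivalently evaluating the antiderivative F(x) = 2*x^7/7 - x^5/5 + 2*x^4 + x^3/3 - 6*x^2 - 6*x at the endpoints):
  F(1) − F(−1) = -1006/105 − (166/105) = -1172/105.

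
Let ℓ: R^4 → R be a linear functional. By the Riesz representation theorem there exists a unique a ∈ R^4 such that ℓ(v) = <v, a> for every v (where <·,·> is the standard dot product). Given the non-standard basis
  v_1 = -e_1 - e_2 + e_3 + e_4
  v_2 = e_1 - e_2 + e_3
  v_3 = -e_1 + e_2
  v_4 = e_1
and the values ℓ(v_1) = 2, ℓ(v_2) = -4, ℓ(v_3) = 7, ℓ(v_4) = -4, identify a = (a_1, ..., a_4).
a = (-4, 3, 3, -2)

Write a = (a_1, ..., a_4) in the standard basis. For each basis vector v_i, ℓ(v_i) = <v_i, a> is a linear equation in the a_j's. Collect the n equations into a matrix system V a = ℓ, where row i of V is v_i (expressed in the standard basis). Since V is invertible (lower-triangular with 1s on the diagonal, up to permutation), solve by back-substitution:
  V =
[[-1, -1, 1, 1],
 [1, -1, 1, 0],
 [-1, 1, 0, 0],
 [1, 0, 0, 0]]
  V a = (2, -4, 7, -4)
Solving gives a = (-4, 3, 3, -2).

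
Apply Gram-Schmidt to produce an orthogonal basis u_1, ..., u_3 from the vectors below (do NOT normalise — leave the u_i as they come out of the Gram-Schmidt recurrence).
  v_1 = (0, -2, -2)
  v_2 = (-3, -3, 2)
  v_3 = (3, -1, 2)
Orthogonal basis:
  u_1 = (0, -2, -2)
  u_2 = (-3, -5/2, 5/2)
  u_3 = (120/43, -72/43, 72/43)

Apply the Gram-Schmidt recurrence
  u_1 = v_1
  u_i = v_i − Σ_{j<i} ((v_i · u_j) / (u_j · u_j)) · u_j.

Step by step this gives:
  u_1 = (0, -2, -2)
  u_2 = (-3, -5/2, 5/2)
  u_3 = (120/43, -72/43, 72/43)

Orthogonality check:
  u_2 · u_1 = 0 (should be 0)
  u_3 · u_1 = 0 (should be 0)
  u_3 · u_2 = 0 (should be 0)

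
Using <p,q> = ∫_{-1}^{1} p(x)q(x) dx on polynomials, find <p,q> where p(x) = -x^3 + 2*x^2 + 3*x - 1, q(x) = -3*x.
<p,q> = -24/5

Expand the product: p(x)·q(x) = 3*x^4 - 6*x^3 - 9*x^2 + 3*x.
∫_{-1}^{1} of each monomial x^k gives [2/(k+1) if k even, 0 if k odd]. Integrating term-by-term (or equivalently evaluating the antiderivative F(x) = 3*x^5/5 - 3*x^4/2 - 3*x^3 + 3*x^2/2 at the endpoints):
  F(1) − F(−1) = -12/5 − (12/5) = -24/5.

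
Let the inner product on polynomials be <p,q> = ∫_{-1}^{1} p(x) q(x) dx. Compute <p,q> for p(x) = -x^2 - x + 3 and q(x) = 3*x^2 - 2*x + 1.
<p,q> = 172/15

Expand the product: p(x)·q(x) = -3*x^4 - x^3 + 10*x^2 - 7*x + 3.
∫_{-1}^{1} of each monomial x^k gives [2/(k+1) if k even, 0 if k odd]. Integrating term-by-term (or equivalently evaluating the antiderivative F(x) = -3*x^5/5 - x^4/4 + 10*x^3/3 - 7*x^2/2 + 3*x at the endpoints):
  F(1) − F(−1) = 119/60 − (-569/60) = 172/15.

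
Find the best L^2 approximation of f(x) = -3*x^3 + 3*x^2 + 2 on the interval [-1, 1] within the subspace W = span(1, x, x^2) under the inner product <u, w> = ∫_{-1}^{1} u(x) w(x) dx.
g(x) = 3*x^2 - 9*x/5 + 2

The best approximation g ∈ W is the orthogonal projection of f onto W. Writing g = a_0 + a_1 x + a_2 x^2, the coefficients solve the normal equations G · a = b where
  G_{ij} = <φ_i, φ_j> and b_i = <f, φ_i>, with φ_0 = 1, φ_1 = x, φ_2 = x^2.
G =
  [2, 0, 2/3]
  [0, 2/3, 0]
  [2/3, 0, 2/5],
b = (6, -6/5, 38/15).
Solving gives a_0 = 2, a_1 = -9/5, a_2 = 3, so
  g(x) = 3*x^2 - 9*x/5 + 2.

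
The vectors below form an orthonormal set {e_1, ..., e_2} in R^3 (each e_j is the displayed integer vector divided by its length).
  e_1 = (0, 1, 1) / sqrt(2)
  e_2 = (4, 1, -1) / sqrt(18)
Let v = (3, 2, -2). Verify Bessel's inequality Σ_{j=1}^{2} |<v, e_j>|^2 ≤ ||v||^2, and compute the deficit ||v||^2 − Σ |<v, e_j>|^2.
Σ |<v, e_j>|^2 = 128/9; ||v||^2 = 17; deficit = 25/9

Write each e_j = u_j / sqrt(<u_j, u_j>) where u_j is the displayed integer vector. Then <v, e_j> = <v, u_j> / sqrt(<u_j, u_j>), so |<v, e_j>|^2 = <v, u_j>^2 / <u_j, u_j>.
Coefficients: <v, e_1> = 0/sqrt(2), <v, e_2> = 16/sqrt(18).
Square and sum: Σ |<v, e_j>|^2 = 128/9.
Compute ||v||^2 = v·v = 17.
Deficit = 17 − 128/9 = 25/9 ≥ 0, confirming Bessel's inequality. (The deficit equals ||v − Σ <v,e_j> e_j||^2, the squared distance from v to span{e_j}.)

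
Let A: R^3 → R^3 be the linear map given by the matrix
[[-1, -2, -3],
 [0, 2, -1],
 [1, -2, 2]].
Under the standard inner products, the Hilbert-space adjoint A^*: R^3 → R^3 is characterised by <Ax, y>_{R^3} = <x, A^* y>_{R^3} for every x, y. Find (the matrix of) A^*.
A^* = A^T =
[[-1, 0, 1],
 [-2, 2, -2],
 [-3, -1, 2]]

For real matrices with standard dot products, the defining identity <Ax, y> = <x, A^* y> gives (Ax)^T y = x^T (A^*) y, i.e. x^T A^T y = x^T (A^*) y. Since this holds for all x, y, we must have A^* = A^T. Therefore
A^* =
[[-1, 0, 1],
 [-2, 2, -2],
 [-3, -1, 2]].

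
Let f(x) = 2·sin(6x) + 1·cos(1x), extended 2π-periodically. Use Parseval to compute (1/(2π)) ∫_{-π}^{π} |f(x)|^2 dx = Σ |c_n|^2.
Σ |c_n|^2 = 5/2

Expand |f|^2 and use orthogonality of {sin(nx), cos(mx)} on [-π, π]:
  ∫_{-π}^{π} sin(nx)^2 dx = π, ∫ cos(mx)^2 dx = π, and cross terms integrate to 0.
So ∫_{-π}^{π} f(x)^2 dx = 2^2 · π + 1^2 · π = (4 + 1)π.
Divide by 2π: (4 + 1)/2 = 5/2.
By Parseval, this equals Σ |c_n|^2.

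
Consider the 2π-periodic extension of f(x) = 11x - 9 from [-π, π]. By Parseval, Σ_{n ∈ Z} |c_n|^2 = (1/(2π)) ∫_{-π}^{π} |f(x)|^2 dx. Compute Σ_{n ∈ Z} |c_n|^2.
Σ |c_n|^2 = 121π^2/3 + 81

Expand and integrate term by term over [-π, π]:
  ∫ (11x)^2 dx = 121·(2π^3/3); ∫ 2·11·(-9)·x dx = 0 (odd integrand); ∫ (-9)^2 dx = 81·2π.
So (1/(2π)) ∫_{-π}^{π} (11x - 9)^2 dx = 121π^2/3 + 81 = 121π^2/3 + 81.
Parseval ⇒ Σ |c_n|^2 = 121π^2/3 + 81.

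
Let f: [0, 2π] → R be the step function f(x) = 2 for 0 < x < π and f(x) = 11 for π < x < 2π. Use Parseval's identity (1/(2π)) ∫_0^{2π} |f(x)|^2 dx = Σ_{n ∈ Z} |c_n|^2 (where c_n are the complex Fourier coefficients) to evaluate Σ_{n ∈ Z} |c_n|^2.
Σ |c_n|^2 = 125/2

Parseval equates the L^2 energy of f (normalised by 1/(2π)) with the ℓ^2 sum of its Fourier coefficients: (1/(2π)) ∫_0^{2π} |f|^2 = Σ |c_n|^2.
Compute the left side: (1/(2π)) [∫_0^π 2^2 dx + ∫_π^{2π} 11^2 dx] = (1/(2π)) · (4π + 121π) = (4 + 121)/2 = 125/2.
So Σ_{n ∈ Z} |c_n|^2 = 125/2.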